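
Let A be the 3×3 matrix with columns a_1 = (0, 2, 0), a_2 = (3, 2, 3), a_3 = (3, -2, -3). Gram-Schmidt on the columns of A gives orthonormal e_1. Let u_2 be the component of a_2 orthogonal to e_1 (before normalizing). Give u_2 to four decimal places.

u_2 = (3.0000, 0.0000, 3.0000)

e_1 = a_1/‖a_1‖ = (0, 2, 0)/2.0000 = (0.0000, 1.0000, 0.0000).
r_{12} = e_1·a_2 = 2.0000.
u_2 = a_2 − 2.0000·e_1 = (3.0000, 0.0000, 3.0000).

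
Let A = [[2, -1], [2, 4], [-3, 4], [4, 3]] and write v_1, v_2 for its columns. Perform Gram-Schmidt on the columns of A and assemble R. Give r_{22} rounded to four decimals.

r_{22} = 6.3960

v_1 = (2, 2, -3, 4); ‖v_1‖ = 5.7446, so e_1 = (0.3482, 0.3482, -0.5222, 0.6963).
e_1·v_2 = 0.3482·(-1) + 0.3482·4 + (-0.5222)·4 + 0.6963·3 = 1.0445.
u_2 = v_2 − 1.0445·e_1 = (-1.3636, 3.6364, 4.5455, 2.2727).
r_{22} = ‖u_2‖ = 6.3960.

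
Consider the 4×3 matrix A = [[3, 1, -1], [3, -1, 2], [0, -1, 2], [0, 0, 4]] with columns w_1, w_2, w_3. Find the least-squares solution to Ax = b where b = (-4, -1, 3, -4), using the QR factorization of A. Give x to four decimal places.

w_1 = (3, 3, 0, 0); ‖w_1‖ = 4.2426, so q_1 = (0.7071, 0.7071, 0.0000, 0.0000).
q_1·w_2 = 0.7071·1 + 0.7071·(-1) + 0.0000·(-1) + 0.0000·0 = 0.0000.
u_2 = w_2 + 0.0000·q_1 = (1.0000, -1.0000, -1.0000, 0.0000).
‖u_2‖ = 1.7321, so q_2 = (0.5774, -0.5774, -0.5774, 0.0000).
q_1·w_3 = 0.7071·(-1) + 0.7071·2 + 0.0000·2 + 0.0000·4 = 0.7071; q_2·w_3 = 0.5774·(-1) + (-0.5774)·2 + (-0.5774)·2 + 0.0000·4 = -2.8868.
u_3 = w_3 − 0.7071·q_1 + 2.8868·q_2 = (0.1667, -0.1667, 0.3333, 4.0000).
‖u_3‖ = 4.0208, so q_3 = (0.0415, -0.0415, 0.0829, 0.9948).
Qᵀb = (-3.5355, -3.4641, -3.8550).
Back-substitute: x_3 = -3.8550/4.0208 = -0.9588.
x_2 = (-3.4641 + 2.8868·(-0.9588))/1.7321 = -3.5979.
x_1 = (-3.5355 + 0.0000·(-3.5979) − 0.7071·(-0.9588))/4.2426 = -0.6735.

x = (-0.6735, -3.5979, -0.9588)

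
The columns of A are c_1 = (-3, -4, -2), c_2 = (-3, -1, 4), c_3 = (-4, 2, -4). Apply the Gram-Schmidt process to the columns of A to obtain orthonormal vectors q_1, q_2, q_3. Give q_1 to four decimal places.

q_1 = (-0.5571, -0.7428, -0.3714)

c_1 = (-3, -4, -2); ‖c_1‖ = 5.3852, so q_1 = (-0.5571, -0.7428, -0.3714).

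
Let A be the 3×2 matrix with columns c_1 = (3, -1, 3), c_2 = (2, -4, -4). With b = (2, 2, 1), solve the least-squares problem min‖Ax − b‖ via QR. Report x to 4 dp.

x = (0.3471, -0.2029)

c_1 = (3, -1, 3); ‖c_1‖ = 4.3589, so e_1 = (0.6882, -0.2294, 0.6882).
e_1·c_2 = 0.6882·2 + (-0.2294)·(-4) + 0.6882·(-4) = -0.4588.
u_2 = c_2 + 0.4588·e_1 = (2.3158, -4.1053, -3.6842).
‖u_2‖ = 5.9824, so e_2 = (0.3871, -0.6862, -0.6158).
Qᵀb = (1.6059, -1.2141).
Back-substitute: x_2 = -1.2141/5.9824 = -0.2029.
x_1 = (1.6059 + 0.4588·(-0.2029))/4.3589 = 0.3471.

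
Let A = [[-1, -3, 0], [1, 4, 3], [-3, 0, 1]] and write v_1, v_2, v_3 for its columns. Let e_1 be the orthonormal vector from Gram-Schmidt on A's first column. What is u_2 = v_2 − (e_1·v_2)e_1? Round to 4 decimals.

u_2 = (-2.3636, 3.3636, 1.9091)

v_1 = (-1, 1, -3); ‖v_1‖ = 3.3166, so e_1 = (-0.3015, 0.3015, -0.9045).
e_1·v_2 = (-0.3015)·(-3) + 0.3015·4 + (-0.9045)·0 = 2.1106.
u_2 = v_2 − 2.1106·e_1 = (-2.3636, 3.3636, 1.9091).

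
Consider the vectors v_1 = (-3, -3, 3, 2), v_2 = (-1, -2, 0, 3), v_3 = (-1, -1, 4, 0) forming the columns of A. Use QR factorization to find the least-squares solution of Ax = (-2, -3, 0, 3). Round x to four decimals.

x = (0.6984, 0.5767, -0.5168)

v_1 = (-3, -3, 3, 2); ‖v_1‖ = 5.5678, so q_1 = (-0.5388, -0.5388, 0.5388, 0.3592).
q_1·v_2 = (-0.5388)·(-1) + (-0.5388)·(-2) + 0.5388·0 + 0.3592·3 = 2.6941.
u_2 = v_2 − 2.6941·q_1 = (0.4516, -0.5484, -1.4516, 2.0323).
‖u_2‖ = 2.5965, so q_2 = (0.1739, -0.2112, -0.5591, 0.7827).
q_1·v_3 = (-0.5388)·(-1) + (-0.5388)·(-1) + 0.5388·4 + 0.3592·0 = 3.2329; q_2·v_3 = 0.1739·(-1) + (-0.2112)·(-1) + (-0.5591)·4 + 0.7827·0 = -2.1990.
u_3 = v_3 − 3.2329·q_1 + 2.1990·q_2 = (1.1244, 0.2775, 1.0287, 0.5598).
‖u_3‖ = 1.6471, so q_3 = (0.6827, 0.1685, 0.6246, 0.3399).
Qᵀb = (3.7717, 2.6338, -0.8511).
Back-substitute: x_3 = -0.8511/1.6471 = -0.5168.
x_2 = (2.6338 + 2.1990·(-0.5168))/2.5965 = 0.5767.
x_1 = (3.7717 − 2.6941·0.5767 − 3.2329·(-0.5168))/5.5678 = 0.6984.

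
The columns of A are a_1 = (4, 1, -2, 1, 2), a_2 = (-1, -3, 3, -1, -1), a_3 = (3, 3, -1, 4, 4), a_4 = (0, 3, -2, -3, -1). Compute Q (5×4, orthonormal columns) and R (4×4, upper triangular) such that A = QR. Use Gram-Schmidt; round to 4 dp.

a_1 = (4, 1, -2, 1, 2); ‖a_1‖ = 5.0990, so e_1 = (0.7845, 0.1961, -0.3922, 0.1961, 0.3922).
e_1·a_2 = 0.7845·(-1) + 0.1961·(-3) + (-0.3922)·3 + 0.1961·(-1) + 0.3922·(-1) = -3.1379.
u_2 = a_2 + 3.1379·e_1 = (1.4615, -2.3846, 1.7692, -0.3846, 0.2308).
‖u_2‖ = 3.3397, so e_2 = (0.4376, -0.7140, 0.5298, -0.1152, 0.0691).
e_1·a_3 = 0.7845·3 + 0.1961·3 + (-0.3922)·(-1) + 0.1961·4 + 0.3922·4 = 5.6874; e_2·a_3 = 0.4376·3 + (-0.7140)·3 + 0.5298·(-1) + (-0.1152)·4 + 0.0691·4 = -1.5432.
u_3 = a_3 − 5.6874·e_1 + 1.5432·e_2 = (-0.7862, 0.7828, 2.0483, 2.7069, 1.8759).
‖u_3‖ = 4.0339, so e_3 = (-0.1949, 0.1940, 0.5078, 0.6710, 0.4650).
e_1·a_4 = 0.7845·0 + 0.1961·3 + (-0.3922)·(-2) + 0.1961·(-3) + 0.3922·(-1) = 0.3922; e_2·a_4 = 0.4376·0 + (-0.7140)·3 + 0.5298·(-2) + (-0.1152)·(-3) + 0.0691·(-1) = -2.9251; e_3·a_4 = (-0.1949)·0 + 0.1940·3 + 0.5078·(-2) + 0.6710·(-3) + 0.4650·(-1) = -2.9115.
u_4 = a_4 − 0.3922·e_1 + 2.9251·e_2 + 2.9115·e_3 = (0.4050, 1.3994, 1.1818, -1.4601, 0.4022).
‖u_4‖ = 2.4109, so e_4 = (0.1680, 0.5805, 0.4902, -0.6056, 0.1668).

Q = [[0.7845, 0.4376, -0.1949, 0.1680], [0.1961, -0.7140, 0.1940, 0.5805], [-0.3922, 0.5298, 0.5078, 0.4902], [0.1961, -0.1152, 0.6710, -0.6056], [0.3922, 0.0691, 0.4650, 0.1668]], R = [[5.0990, -3.1379, 5.6874, 0.3922], [0.0000, 3.3397, -1.5432, -2.9251], [0.0000, 0.0000, 4.0339, -2.9115], [0.0000, 0.0000, 0.0000, 2.4109]]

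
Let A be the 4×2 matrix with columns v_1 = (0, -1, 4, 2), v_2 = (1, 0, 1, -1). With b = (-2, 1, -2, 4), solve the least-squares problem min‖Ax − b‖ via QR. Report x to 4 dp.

x = (0.2203, -2.8136)

v_1 = (0, -1, 4, 2); ‖v_1‖ = 4.5826, so e_1 = (0.0000, -0.2182, 0.8729, 0.4364).
e_1·v_2 = 0.0000·1 + (-0.2182)·0 + 0.8729·1 + 0.4364·(-1) = 0.4364.
u_2 = v_2 − 0.4364·e_1 = (1.0000, 0.0952, 0.6190, -1.1905).
‖u_2‖ = 1.6762, so e_2 = (0.5966, 0.0568, 0.3693, -0.7102).
Qᵀb = (-0.2182, -4.7160).
Back-substitute: x_2 = -4.7160/1.6762 = -2.8136.
x_1 = (-0.2182 − 0.4364·(-2.8136))/4.5826 = 0.2203.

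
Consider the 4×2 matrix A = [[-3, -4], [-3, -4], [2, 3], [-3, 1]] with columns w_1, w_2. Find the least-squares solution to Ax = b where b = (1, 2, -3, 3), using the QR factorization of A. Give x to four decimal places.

e_1 = w_1/‖w_1‖ = (-3, -3, 2, -3)/5.5678 = (-0.5388, -0.5388, 0.3592, -0.5388).
r_{12} = e_1·w_2 = 4.8493.
u_2 = w_2 − 4.8493·e_1 = (-1.3871, -1.3871, 1.2581, 3.6129).
‖u_2‖ = 4.2993, so e_2 = (-0.3226, -0.3226, 0.2926, 0.8403).
Qᵀb = (-4.3105, 0.6753).
Back-substitute: x_2 = 0.6753/4.2993 = 0.1571.
x_1 = (-4.3105 − 4.8493·0.1571)/5.5678 = -0.9110.

x = (-0.9110, 0.1571)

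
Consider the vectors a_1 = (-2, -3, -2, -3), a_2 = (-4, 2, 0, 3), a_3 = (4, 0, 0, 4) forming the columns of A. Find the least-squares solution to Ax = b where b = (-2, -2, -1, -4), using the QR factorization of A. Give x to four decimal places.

x = (0.5161, -0.2139, -0.4542)

q_1 = a_1/‖a_1‖ = (-2, -3, -2, -3)/5.0990 = (-0.3922, -0.5883, -0.3922, -0.5883).
r_{12} = q_1·a_2 = -1.3728.
u_2 = a_2 + 1.3728·q_1 = (-4.5385, 1.1923, -0.5385, 2.1923).
‖u_2‖ = 5.2072, so q_2 = (-0.8716, 0.2290, -0.1034, 0.4210).
r_{13} = q_1·a_3 = -3.9223; r_{23} = q_2·a_3 = -1.8022.
u_3 = a_3 + 3.9223·q_1 + 1.8022·q_2 = (0.8908, -1.8950, -1.7248, 2.4511).
‖u_3‖ = 3.6561, so q_3 = (0.2436, -0.5183, -0.4718, 0.6704).
Qᵀb = (4.7068, -0.2954, -1.6605).
Back-substitute: x_3 = -1.6605/3.6561 = -0.4542.
x_2 = (-0.2954 + 1.8022·(-0.4542))/5.2072 = -0.2139.
x_1 = (4.7068 + 1.3728·(-0.2139) + 3.9223·(-0.4542))/5.0990 = 0.5161.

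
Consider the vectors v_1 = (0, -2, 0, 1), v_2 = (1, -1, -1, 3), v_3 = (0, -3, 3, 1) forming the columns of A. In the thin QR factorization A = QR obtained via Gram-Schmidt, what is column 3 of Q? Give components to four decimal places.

q_3 = (0.2173, 0.1413, 0.9236, 0.2825)

v_1 = (0, -2, 0, 1); ‖v_1‖ = 2.2361, so q_1 = (0.0000, -0.8944, 0.0000, 0.4472).
q_1·v_2 = 0.0000·1 + (-0.8944)·(-1) + 0.0000·(-1) + 0.4472·3 = 2.2361.
u_2 = v_2 − 2.2361·q_1 = (1.0000, 1.0000, -1.0000, 2.0000).
‖u_2‖ = 2.6458, so q_2 = (0.3780, 0.3780, -0.3780, 0.7559).
q_1·v_3 = 0.0000·0 + (-0.8944)·(-3) + 0.0000·3 + 0.4472·1 = 3.1305; q_2·v_3 = 0.3780·0 + 0.3780·(-3) + (-0.3780)·3 + 0.7559·1 = -1.5119.
u_3 = v_3 − 3.1305·q_1 + 1.5119·q_2 = (0.5714, 0.3714, 2.4286, 0.7429).
‖u_3‖ = 2.6295, so q_3 = (0.2173, 0.1413, 0.9236, 0.2825).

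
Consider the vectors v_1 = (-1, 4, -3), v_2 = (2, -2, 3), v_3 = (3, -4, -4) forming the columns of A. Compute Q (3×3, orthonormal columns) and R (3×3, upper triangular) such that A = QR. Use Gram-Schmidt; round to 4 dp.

Q = [[-0.1961, 0.7191, 0.6667], [0.7845, 0.5230, -0.3333], [-0.5883, 0.4576, -0.6667]], R = [[5.0990, -3.7262, -1.3728], [0.0000, 1.7650, -1.7650], [0.0000, 0.0000, 6.0000]]

v_1 = (-1, 4, -3); ‖v_1‖ = 5.0990, so e_1 = (-0.1961, 0.7845, -0.5883).
e_1·v_2 = (-0.1961)·2 + 0.7845·(-2) + (-0.5883)·3 = -3.7262.
u_2 = v_2 + 3.7262·e_1 = (1.2692, 0.9231, 0.8077).
‖u_2‖ = 1.7650, so e_2 = (0.7191, 0.5230, 0.4576).
e_1·v_3 = (-0.1961)·3 + 0.7845·(-4) + (-0.5883)·(-4) = -1.3728; e_2·v_3 = 0.7191·3 + 0.5230·(-4) + 0.4576·(-4) = -1.7650.
u_3 = v_3 + 1.3728·e_1 + 1.7650·e_2 = (4.0000, -2.0000, -4.0000).
‖u_3‖ = 6.0000, so e_3 = (0.6667, -0.3333, -0.6667).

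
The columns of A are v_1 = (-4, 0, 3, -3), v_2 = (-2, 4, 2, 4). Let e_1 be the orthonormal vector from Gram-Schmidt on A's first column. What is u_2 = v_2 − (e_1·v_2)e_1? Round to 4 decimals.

e_1 = v_1/‖v_1‖ = (-4, 0, 3, -3)/5.8310 = (-0.6860, 0.0000, 0.5145, -0.5145).
r_{12} = e_1·v_2 = 0.3430.
u_2 = v_2 − 0.3430·e_1 = (-1.7647, 4.0000, 1.8235, 4.1765).

u_2 = (-1.7647, 4.0000, 1.8235, 4.1765)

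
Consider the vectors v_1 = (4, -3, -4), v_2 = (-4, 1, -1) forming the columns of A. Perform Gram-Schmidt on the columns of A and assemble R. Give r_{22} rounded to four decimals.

r_{22} = 3.5373

q_1 = v_1/‖v_1‖ = (4, -3, -4)/6.4031 = (0.6247, -0.4685, -0.6247).
r_{12} = q_1·v_2 = -2.3426.
u_2 = v_2 + 2.3426·q_1 = (-2.5366, -0.0976, -2.4634).
r_{22} = ‖u_2‖ = 3.5373.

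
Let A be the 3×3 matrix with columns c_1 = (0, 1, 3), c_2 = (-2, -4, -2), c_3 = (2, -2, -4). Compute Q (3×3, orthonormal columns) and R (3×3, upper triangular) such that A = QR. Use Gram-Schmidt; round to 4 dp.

c_1 = (0, 1, 3); ‖c_1‖ = 3.1623, so e_1 = (0.0000, 0.3162, 0.9487).
e_1·c_2 = 0.0000·(-2) + 0.3162·(-4) + 0.9487·(-2) = -3.1623.
u_2 = c_2 + 3.1623·e_1 = (-2.0000, -3.0000, 1.0000).
‖u_2‖ = 3.7417, so e_2 = (-0.5345, -0.8018, 0.2673).
e_1·c_3 = 0.0000·2 + 0.3162·(-2) + 0.9487·(-4) = -4.4272; e_2·c_3 = (-0.5345)·2 + (-0.8018)·(-2) + 0.2673·(-4) = -0.5345.
u_3 = c_3 + 4.4272·e_1 + 0.5345·e_2 = (1.7143, -1.0286, 0.3429).
‖u_3‖ = 2.0284, so e_3 = (0.8452, -0.5071, 0.1690).

Q = [[0.0000, -0.5345, 0.8452], [0.3162, -0.8018, -0.5071], [0.9487, 0.2673, 0.1690]], R = [[3.1623, -3.1623, -4.4272], [0.0000, 3.7417, -0.5345], [0.0000, 0.0000, 2.0284]]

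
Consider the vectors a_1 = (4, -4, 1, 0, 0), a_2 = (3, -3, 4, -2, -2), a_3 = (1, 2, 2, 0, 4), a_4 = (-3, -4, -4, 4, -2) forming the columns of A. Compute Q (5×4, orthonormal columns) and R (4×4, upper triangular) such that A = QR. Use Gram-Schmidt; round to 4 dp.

a_1 = (4, -4, 1, 0, 0); ‖a_1‖ = 5.7446, so e_1 = (0.6963, -0.6963, 0.1741, 0.0000, 0.0000).
e_1·a_2 = 0.6963·3 + (-0.6963)·(-3) + 0.1741·4 + 0.0000·(-2) + 0.0000·(-2) = 4.8742.
u_2 = a_2 − 4.8742·e_1 = (-0.3939, 0.3939, 3.1515, -2.0000, -2.0000).
‖u_2‖ = 4.2711, so e_2 = (-0.0922, 0.0922, 0.7379, -0.4683, -0.4683).
e_1·a_3 = 0.6963·1 + (-0.6963)·2 + 0.1741·2 + 0.0000·0 + 0.0000·4 = -0.3482; e_2·a_3 = (-0.0922)·1 + 0.0922·2 + 0.7379·2 + (-0.4683)·0 + (-0.4683)·4 = -0.3051.
u_3 = a_3 + 0.3482·e_1 + 0.3051·e_2 = (1.2143, 1.7857, 2.2857, -0.1429, 3.8571).
‖u_3‖ = 4.9785, so e_3 = (0.2439, 0.3587, 0.4591, -0.0287, 0.7748).
e_1·a_4 = 0.6963·(-3) + (-0.6963)·(-4) + 0.1741·(-4) + 0.0000·4 + 0.0000·(-2) = 0.0000; e_2·a_4 = (-0.0922)·(-3) + 0.0922·(-4) + 0.7379·(-4) + (-0.4683)·4 + (-0.4683)·(-2) = -3.9802; e_3·a_4 = 0.2439·(-3) + 0.3587·(-4) + 0.4591·(-4) + (-0.0287)·4 + 0.7748·(-2) = -5.6672.
u_4 = a_4 + 0.0000·e_1 + 3.9802·e_2 + 5.6672·e_3 = (-1.9849, -1.6002, 1.5388, 1.9736, 0.5269).
‖u_4‖ = 3.6112, so e_4 = (-0.5496, -0.4431, 0.4261, 0.5465, 0.1459).

Q = [[0.6963, -0.0922, 0.2439, -0.5496], [-0.6963, 0.0922, 0.3587, -0.4431], [0.1741, 0.7379, 0.4591, 0.4261], [0.0000, -0.4683, -0.0287, 0.5465], [0.0000, -0.4683, 0.7748, 0.1459]], R = [[5.7446, 4.8742, -0.3482, 0.0000], [0.0000, 4.2711, -0.3051, -3.9802], [0.0000, 0.0000, 4.9785, -5.6672], [0.0000, 0.0000, 0.0000, 3.6112]]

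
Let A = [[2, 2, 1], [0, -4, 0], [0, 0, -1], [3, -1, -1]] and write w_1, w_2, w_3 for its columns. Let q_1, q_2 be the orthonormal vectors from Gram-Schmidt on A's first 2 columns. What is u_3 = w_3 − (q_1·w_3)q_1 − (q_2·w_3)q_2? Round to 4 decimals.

u_3 = (0.8824, 0.5882, -1.0000, -0.5882)

q_1 = w_1/‖w_1‖ = (2, 0, 0, 3)/3.6056 = (0.5547, 0.0000, 0.0000, 0.8321).
r_{12} = q_1·w_2 = 0.2774.
u_2 = w_2 − 0.2774·q_1 = (1.8462, -4.0000, 0.0000, -1.2308).
‖u_2‖ = 4.5742, so q_2 = (0.4036, -0.8745, 0.0000, -0.2691).
r_{13} = q_1·w_3 = -0.2774; r_{23} = q_2·w_3 = 0.6727.
u_3 = w_3 + 0.2774·q_1 − 0.6727·q_2 = (0.8824, 0.5882, -1.0000, -0.5882).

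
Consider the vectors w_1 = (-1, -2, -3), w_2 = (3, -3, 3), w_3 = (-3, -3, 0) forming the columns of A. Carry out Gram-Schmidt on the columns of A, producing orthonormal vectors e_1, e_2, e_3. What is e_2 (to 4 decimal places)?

w_1 = (-1, -2, -3); ‖w_1‖ = 3.7417, so e_1 = (-0.2673, -0.5345, -0.8018).
e_1·w_2 = (-0.2673)·3 + (-0.5345)·(-3) + (-0.8018)·3 = -1.6036.
u_2 = w_2 + 1.6036·e_1 = (2.5714, -3.8571, 1.7143).
‖u_2‖ = 4.9425, so e_2 = (0.5203, -0.7804, 0.3468).

e_2 = (0.5203, -0.7804, 0.3468)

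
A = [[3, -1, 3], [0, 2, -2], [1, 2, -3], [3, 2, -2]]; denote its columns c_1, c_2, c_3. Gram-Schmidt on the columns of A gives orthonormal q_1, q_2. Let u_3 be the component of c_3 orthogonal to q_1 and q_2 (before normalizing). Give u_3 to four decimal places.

u_3 = (0.3964, 0.9099, -0.4730, -0.2387)

q_1 = c_1/‖c_1‖ = (3, 0, 1, 3)/4.3589 = (0.6882, 0.0000, 0.2294, 0.6882).
r_{12} = q_1·c_2 = 1.1471.
u_2 = c_2 − 1.1471·q_1 = (-1.7895, 2.0000, 1.7368, 1.2105).
‖u_2‖ = 3.4182, so q_2 = (-0.5235, 0.5851, 0.5081, 0.3541).
r_{13} = q_1·c_3 = 0.0000; r_{23} = q_2·c_3 = -4.9734.
u_3 = c_3 + 0.0000·q_1 + 4.9734·q_2 = (0.3964, 0.9099, -0.4730, -0.2387).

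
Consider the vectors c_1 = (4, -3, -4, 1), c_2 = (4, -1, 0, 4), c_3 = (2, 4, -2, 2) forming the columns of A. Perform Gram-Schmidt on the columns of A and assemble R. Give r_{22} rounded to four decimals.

r_{22} = 4.5172

c_1 = (4, -3, -4, 1); ‖c_1‖ = 6.4807, so q_1 = (0.6172, -0.4629, -0.6172, 0.1543).
q_1·c_2 = 0.6172·4 + (-0.4629)·(-1) + (-0.6172)·0 + 0.1543·4 = 3.5490.
u_2 = c_2 − 3.5490·q_1 = (1.8095, 0.6429, 2.1905, 3.4524).
r_{22} = ‖u_2‖ = 4.5172.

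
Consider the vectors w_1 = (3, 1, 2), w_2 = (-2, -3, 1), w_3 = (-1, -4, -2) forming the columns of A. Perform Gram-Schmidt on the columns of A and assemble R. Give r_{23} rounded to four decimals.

q_1 = w_1/‖w_1‖ = (3, 1, 2)/3.7417 = (0.8018, 0.2673, 0.5345).
r_{12} = q_1·w_2 = -1.8708.
u_2 = w_2 + 1.8708·q_1 = (-0.5000, -2.5000, 2.0000).
‖u_2‖ = 3.2404, so q_2 = (-0.1543, -0.7715, 0.6172).
r_{23} = q_2·w_3 = 2.0059.

r_{23} = 2.0059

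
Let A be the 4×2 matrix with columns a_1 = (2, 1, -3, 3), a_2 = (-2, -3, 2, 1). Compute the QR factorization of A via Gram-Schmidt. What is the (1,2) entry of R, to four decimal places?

r_{12} = -2.0851

a_1 = (2, 1, -3, 3); ‖a_1‖ = 4.7958, so e_1 = (0.4170, 0.2085, -0.6255, 0.6255).
r_{12} = e_1·a_2 = -2.0851.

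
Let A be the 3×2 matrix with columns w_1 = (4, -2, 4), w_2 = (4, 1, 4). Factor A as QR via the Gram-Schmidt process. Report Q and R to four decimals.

w_1 = (4, -2, 4); ‖w_1‖ = 6.0000, so e_1 = (0.6667, -0.3333, 0.6667).
e_1·w_2 = 0.6667·4 + (-0.3333)·1 + 0.6667·4 = 5.0000.
u_2 = w_2 − 5.0000·e_1 = (0.6667, 2.6667, 0.6667).
‖u_2‖ = 2.8284, so e_2 = (0.2357, 0.9428, 0.2357).

Q = [[0.6667, 0.2357], [-0.3333, 0.9428], [0.6667, 0.2357]], R = [[6.0000, 5.0000], [0.0000, 2.8284]]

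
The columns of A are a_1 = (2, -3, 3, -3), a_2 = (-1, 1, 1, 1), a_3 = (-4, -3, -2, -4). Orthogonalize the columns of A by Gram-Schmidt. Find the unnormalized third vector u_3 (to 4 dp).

u_3 = (-5.2727, -1.6970, -0.8788, -2.6970)

a_1 = (2, -3, 3, -3); ‖a_1‖ = 5.5678, so e_1 = (0.3592, -0.5388, 0.5388, -0.5388).
e_1·a_2 = 0.3592·(-1) + (-0.5388)·1 + 0.5388·1 + (-0.5388)·1 = -0.8980.
u_2 = a_2 + 0.8980·e_1 = (-0.6774, 0.5161, 1.4839, 0.5161).
‖u_2‖ = 1.7871, so e_2 = (-0.3791, 0.2888, 0.8303, 0.2888).
e_1·a_3 = 0.3592·(-4) + (-0.5388)·(-3) + 0.5388·(-2) + (-0.5388)·(-4) = 1.2572; e_2·a_3 = (-0.3791)·(-4) + 0.2888·(-3) + 0.8303·(-2) + 0.2888·(-4) = -2.1661.
u_3 = a_3 − 1.2572·e_1 + 2.1661·e_2 = (-5.2727, -1.6970, -0.8788, -2.6970).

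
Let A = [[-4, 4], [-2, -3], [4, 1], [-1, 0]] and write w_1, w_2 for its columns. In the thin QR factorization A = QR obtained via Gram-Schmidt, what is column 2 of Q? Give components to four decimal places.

q_1 = w_1/‖w_1‖ = (-4, -2, 4, -1)/6.0828 = (-0.6576, -0.3288, 0.6576, -0.1644).
r_{12} = q_1·w_2 = -0.9864.
u_2 = w_2 + 0.9864·q_1 = (3.3514, -3.3243, 1.6486, -0.1622).
‖u_2‖ = 5.0027, so q_2 = (0.6699, -0.6645, 0.3296, -0.0324).

q_2 = (0.6699, -0.6645, 0.3296, -0.0324)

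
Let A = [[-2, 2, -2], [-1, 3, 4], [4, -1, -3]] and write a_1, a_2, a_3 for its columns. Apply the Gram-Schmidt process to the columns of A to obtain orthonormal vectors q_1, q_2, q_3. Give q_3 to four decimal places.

q_3 = (-0.8363, 0.4562, -0.3041)

q_1 = a_1/‖a_1‖ = (-2, -1, 4)/4.5826 = (-0.4364, -0.2182, 0.8729).
r_{12} = q_1·a_2 = -2.4004.
u_2 = a_2 + 2.4004·q_1 = (0.9524, 2.4762, 1.0952).
‖u_2‖ = 2.8702, so q_2 = (0.3318, 0.8627, 0.3816).
r_{13} = q_1·a_3 = -2.6186; r_{23} = q_2·a_3 = 1.6425.
u_3 = a_3 + 2.6186·q_1 − 1.6425·q_2 = (-3.6879, 2.0116, -1.3410).
‖u_3‖ = 4.4097, so q_3 = (-0.8363, 0.4562, -0.3041).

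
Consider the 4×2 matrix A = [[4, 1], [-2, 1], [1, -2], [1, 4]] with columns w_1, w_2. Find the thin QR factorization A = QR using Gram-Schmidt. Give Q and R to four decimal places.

Q = [[0.8528, 0.0591], [-0.4264, 0.2957], [0.2132, -0.4730], [0.2132, 0.8278]], R = [[4.6904, 0.8528], [0.0000, 4.6122]]

w_1 = (4, -2, 1, 1); ‖w_1‖ = 4.6904, so e_1 = (0.8528, -0.4264, 0.2132, 0.2132).
e_1·w_2 = 0.8528·1 + (-0.4264)·1 + 0.2132·(-2) + 0.2132·4 = 0.8528.
u_2 = w_2 − 0.8528·e_1 = (0.2727, 1.3636, -2.1818, 3.8182).
‖u_2‖ = 4.6122, so e_2 = (0.0591, 0.2957, -0.4730, 0.8278).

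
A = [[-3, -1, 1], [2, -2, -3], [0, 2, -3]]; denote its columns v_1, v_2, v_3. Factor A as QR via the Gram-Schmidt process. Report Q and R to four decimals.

Q = [[-0.8321, -0.4120, -0.3714], [0.5547, -0.6180, -0.5571], [0.0000, 0.6695, -0.7428]], R = [[3.6056, -0.2774, -2.4962], [0.0000, 2.9872, -0.5665], [0.0000, 0.0000, 3.5282]]

q_1 = v_1/‖v_1‖ = (-3, 2, 0)/3.6056 = (-0.8321, 0.5547, 0.0000).
r_{12} = q_1·v_2 = -0.2774.
u_2 = v_2 + 0.2774·q_1 = (-1.2308, -1.8462, 2.0000).
‖u_2‖ = 2.9872, so q_2 = (-0.4120, -0.6180, 0.6695).
r_{13} = q_1·v_3 = -2.4962; r_{23} = q_2·v_3 = -0.5665.
u_3 = v_3 + 2.4962·q_1 + 0.5665·q_2 = (-1.3103, -1.9655, -2.6207).
‖u_3‖ = 3.5282, so q_3 = (-0.3714, -0.5571, -0.7428).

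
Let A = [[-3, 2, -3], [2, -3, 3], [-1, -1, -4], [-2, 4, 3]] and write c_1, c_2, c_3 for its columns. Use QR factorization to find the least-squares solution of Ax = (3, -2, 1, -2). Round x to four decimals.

c_1 = (-3, 2, -1, -2); ‖c_1‖ = 4.2426, so e_1 = (-0.7071, 0.4714, -0.2357, -0.4714).
e_1·c_2 = (-0.7071)·2 + 0.4714·(-3) + (-0.2357)·(-1) + (-0.4714)·4 = -4.4783.
u_2 = c_2 + 4.4783·e_1 = (-1.1667, -0.8889, -2.0556, 1.8889).
‖u_2‖ = 3.1535, so e_2 = (-0.3700, -0.2819, -0.6518, 0.5990).
e_1·c_3 = (-0.7071)·(-3) + 0.4714·3 + (-0.2357)·(-4) + (-0.4714)·3 = 3.0641; e_2·c_3 = (-0.3700)·(-3) + (-0.2819)·3 + (-0.6518)·(-4) + 0.5990·3 = 4.6686.
u_3 = c_3 − 3.0641·e_1 − 4.6686·e_2 = (0.8939, 2.8715, -0.2346, 1.6480).
‖u_3‖ = 3.4374, so e_3 = (0.2600, 0.8354, -0.0683, 0.4794).
Qᵀb = (-2.3570, -2.3959, -1.9178).
Back-substitute: x_3 = -1.9178/3.4374 = -0.5579.
x_2 = (-2.3959 − 4.6686·(-0.5579))/3.1535 = 0.0662.
x_1 = (-2.3570 + 4.4783·0.0662 − 3.0641·(-0.5579))/4.2426 = -0.0827.

x = (-0.0827, 0.0662, -0.5579)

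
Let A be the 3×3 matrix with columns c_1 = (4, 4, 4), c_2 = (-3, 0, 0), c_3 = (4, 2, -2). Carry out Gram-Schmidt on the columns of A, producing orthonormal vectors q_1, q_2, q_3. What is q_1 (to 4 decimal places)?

q_1 = (0.5774, 0.5774, 0.5774)

c_1 = (4, 4, 4); ‖c_1‖ = 6.9282, so q_1 = (0.5774, 0.5774, 0.5774).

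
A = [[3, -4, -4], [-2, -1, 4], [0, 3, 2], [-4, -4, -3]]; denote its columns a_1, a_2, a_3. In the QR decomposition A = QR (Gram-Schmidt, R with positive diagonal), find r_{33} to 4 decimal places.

a_1 = (3, -2, 0, -4); ‖a_1‖ = 5.3852, so e_1 = (0.5571, -0.3714, 0.0000, -0.7428).
e_1·a_2 = 0.5571·(-4) + (-0.3714)·(-1) + 0.0000·3 + (-0.7428)·(-4) = 1.1142.
u_2 = a_2 − 1.1142·e_1 = (-4.6207, -0.5862, 3.0000, -3.1724).
‖u_2‖ = 6.3842, so e_2 = (-0.7238, -0.0918, 0.4699, -0.4969).
e_1·a_3 = 0.5571·(-4) + (-0.3714)·4 + 0.0000·2 + (-0.7428)·(-3) = -1.4856; e_2·a_3 = (-0.7238)·(-4) + (-0.0918)·4 + 0.4699·2 + (-0.4969)·(-3) = 4.9583.
u_3 = a_3 + 1.4856·e_1 − 4.9583·e_2 = (0.4162, 3.9036, -0.3299, -1.6396).
r_{33} = ‖u_3‖ = 4.2671.

r_{33} = 4.2671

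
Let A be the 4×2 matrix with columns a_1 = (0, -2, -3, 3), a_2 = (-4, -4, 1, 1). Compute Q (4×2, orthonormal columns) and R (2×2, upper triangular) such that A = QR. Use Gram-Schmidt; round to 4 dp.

a_1 = (0, -2, -3, 3); ‖a_1‖ = 4.6904, so q_1 = (0.0000, -0.4264, -0.6396, 0.6396).
q_1·a_2 = 0.0000·(-4) + (-0.4264)·(-4) + (-0.6396)·1 + 0.6396·1 = 1.7056.
u_2 = a_2 − 1.7056·q_1 = (-4.0000, -3.2727, 2.0909, -0.0909).
‖u_2‖ = 5.5759, so q_2 = (-0.7174, -0.5869, 0.3750, -0.0163).

Q = [[0.0000, -0.7174], [-0.4264, -0.5869], [-0.6396, 0.3750], [0.6396, -0.0163]], R = [[4.6904, 1.7056], [0.0000, 5.5759]]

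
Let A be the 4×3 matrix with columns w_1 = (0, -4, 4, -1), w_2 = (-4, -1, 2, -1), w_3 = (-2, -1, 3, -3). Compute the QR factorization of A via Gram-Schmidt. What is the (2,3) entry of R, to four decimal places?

w_1 = (0, -4, 4, -1); ‖w_1‖ = 5.7446, so e_1 = (0.0000, -0.6963, 0.6963, -0.1741).
e_1·w_2 = 0.0000·(-4) + (-0.6963)·(-1) + 0.6963·2 + (-0.1741)·(-1) = 2.2630.
u_2 = w_2 − 2.2630·e_1 = (-4.0000, 0.5758, 0.4242, -0.6061).
‖u_2‖ = 4.1084, so e_2 = (-0.9736, 0.1401, 0.1033, -0.1475).
r_{23} = e_2·w_3 = 2.5594.

r_{23} = 2.5594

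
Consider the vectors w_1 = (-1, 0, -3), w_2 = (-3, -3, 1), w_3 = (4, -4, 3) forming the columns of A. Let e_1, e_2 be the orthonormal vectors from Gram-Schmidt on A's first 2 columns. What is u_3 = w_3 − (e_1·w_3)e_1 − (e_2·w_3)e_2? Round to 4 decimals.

u_3 = (3.1737, -3.5263, -1.0579)

e_1 = w_1/‖w_1‖ = (-1, 0, -3)/3.1623 = (-0.3162, 0.0000, -0.9487).
r_{12} = e_1·w_2 = 0.0000.
u_2 = w_2 + 0.0000·e_1 = (-3.0000, -3.0000, 1.0000).
‖u_2‖ = 4.3589, so e_2 = (-0.6882, -0.6882, 0.2294).
r_{13} = e_1·w_3 = -4.1110; r_{23} = e_2·w_3 = 0.6882.
u_3 = w_3 + 4.1110·e_1 − 0.6882·e_2 = (3.1737, -3.5263, -1.0579).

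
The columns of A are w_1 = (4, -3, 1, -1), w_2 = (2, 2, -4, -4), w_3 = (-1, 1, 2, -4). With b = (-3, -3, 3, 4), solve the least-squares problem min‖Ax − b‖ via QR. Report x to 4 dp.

x = (-0.0797, -0.9753, -0.1035)

w_1 = (4, -3, 1, -1); ‖w_1‖ = 5.1962, so q_1 = (0.7698, -0.5774, 0.1925, -0.1925).
q_1·w_2 = 0.7698·2 + (-0.5774)·2 + 0.1925·(-4) + (-0.1925)·(-4) = 0.3849.
u_2 = w_2 − 0.3849·q_1 = (1.7037, 2.2222, -4.0741, -3.9259).
‖u_2‖ = 6.3128, so q_2 = (0.2699, 0.3520, -0.6454, -0.6219).
q_1·w_3 = 0.7698·(-1) + (-0.5774)·1 + 0.1925·2 + (-0.1925)·(-4) = -0.1925; q_2·w_3 = 0.2699·(-1) + 0.3520·1 + (-0.6454)·2 + (-0.6219)·(-4) = 1.2790.
u_3 = w_3 + 0.1925·q_1 − 1.2790·q_2 = (-1.1970, 0.4387, 2.8625, -3.2416).
‖u_3‖ = 4.5086, so q_3 = (-0.2655, 0.0973, 0.6349, -0.7190).
Qᵀb = (-0.7698, -6.2894, -0.4667).
Back-substitute: x_3 = -0.4667/4.5086 = -0.1035.
x_2 = (-6.2894 − 1.2790·(-0.1035))/6.3128 = -0.9753.
x_1 = (-0.7698 − 0.3849·(-0.9753) + 0.1925·(-0.1035))/5.1962 = -0.0797.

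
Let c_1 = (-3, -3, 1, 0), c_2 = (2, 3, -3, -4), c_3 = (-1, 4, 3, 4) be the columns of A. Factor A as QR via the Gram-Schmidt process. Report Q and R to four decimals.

Q = [[-0.6882, -0.1840, -0.6264], [-0.6882, 0.0345, 0.7232], [0.2294, -0.4485, 0.2905], [0.0000, -0.8740, 0.0113]], R = [[4.3589, -4.1295, -1.3765], [0.0000, 4.5768, -4.5193], [0.0000, 0.0000, 4.4363]]

c_1 = (-3, -3, 1, 0); ‖c_1‖ = 4.3589, so q_1 = (-0.6882, -0.6882, 0.2294, 0.0000).
q_1·c_2 = (-0.6882)·2 + (-0.6882)·3 + 0.2294·(-3) + 0.0000·(-4) = -4.1295.
u_2 = c_2 + 4.1295·q_1 = (-0.8421, 0.1579, -2.0526, -4.0000).
‖u_2‖ = 4.5768, so q_2 = (-0.1840, 0.0345, -0.4485, -0.8740).
q_1·c_3 = (-0.6882)·(-1) + (-0.6882)·4 + 0.2294·3 + 0.0000·4 = -1.3765; q_2·c_3 = (-0.1840)·(-1) + 0.0345·4 + (-0.4485)·3 + (-0.8740)·4 = -4.5193.
u_3 = c_3 + 1.3765·q_1 + 4.5193·q_2 = (-2.7789, 3.2085, 1.2889, 0.0503).
‖u_3‖ = 4.4363, so q_3 = (-0.6264, 0.7232, 0.2905, 0.0113).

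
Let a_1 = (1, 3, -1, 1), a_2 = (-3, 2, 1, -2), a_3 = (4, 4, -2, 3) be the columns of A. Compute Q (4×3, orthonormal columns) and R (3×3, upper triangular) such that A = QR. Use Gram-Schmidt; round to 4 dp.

Q = [[0.2887, -0.7071, 0.5000], [0.8660, 0.4714, 0.1667], [-0.2887, 0.2357, 0.8333], [0.2887, -0.4714, -0.1667]], R = [[3.4641, 0.0000, 6.0622], [0.0000, 4.2426, -2.8284], [0.0000, 0.0000, 0.5000]]

a_1 = (1, 3, -1, 1); ‖a_1‖ = 3.4641, so e_1 = (0.2887, 0.8660, -0.2887, 0.2887).
e_1·a_2 = 0.2887·(-3) + 0.8660·2 + (-0.2887)·1 + 0.2887·(-2) = 0.0000.
u_2 = a_2 + 0.0000·e_1 = (-3.0000, 2.0000, 1.0000, -2.0000).
‖u_2‖ = 4.2426, so e_2 = (-0.7071, 0.4714, 0.2357, -0.4714).
e_1·a_3 = 0.2887·4 + 0.8660·4 + (-0.2887)·(-2) + 0.2887·3 = 6.0622; e_2·a_3 = (-0.7071)·4 + 0.4714·4 + 0.2357·(-2) + (-0.4714)·3 = -2.8284.
u_3 = a_3 − 6.0622·e_1 + 2.8284·e_2 = (0.2500, 0.0833, 0.4167, -0.0833).
‖u_3‖ = 0.5000, so e_3 = (0.5000, 0.1667, 0.8333, -0.1667).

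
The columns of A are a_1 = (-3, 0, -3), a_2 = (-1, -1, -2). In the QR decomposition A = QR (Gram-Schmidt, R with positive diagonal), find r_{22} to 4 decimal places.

r_{22} = 1.2247

a_1 = (-3, 0, -3); ‖a_1‖ = 4.2426, so q_1 = (-0.7071, 0.0000, -0.7071).
q_1·a_2 = (-0.7071)·(-1) + 0.0000·(-1) + (-0.7071)·(-2) = 2.1213.
u_2 = a_2 − 2.1213·q_1 = (0.5000, -1.0000, -0.5000).
r_{22} = ‖u_2‖ = 1.2247.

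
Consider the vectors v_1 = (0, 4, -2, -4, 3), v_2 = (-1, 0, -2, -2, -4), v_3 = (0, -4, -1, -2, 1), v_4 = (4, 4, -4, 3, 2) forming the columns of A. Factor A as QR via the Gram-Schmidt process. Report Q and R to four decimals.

v_1 = (0, 4, -2, -4, 3); ‖v_1‖ = 6.7082, so q_1 = (0.0000, 0.5963, -0.2981, -0.5963, 0.4472).
q_1·v_2 = 0.0000·(-1) + 0.5963·0 + (-0.2981)·(-2) + (-0.5963)·(-2) + 0.4472·(-4) = 0.0000.
u_2 = v_2 − 0.0000·q_1 = (-1.0000, 0.0000, -2.0000, -2.0000, -4.0000).
‖u_2‖ = 5.0000, so q_2 = (-0.2000, 0.0000, -0.4000, -0.4000, -0.8000).
q_1·v_3 = 0.0000·0 + 0.5963·(-4) + (-0.2981)·(-1) + (-0.5963)·(-2) + 0.4472·1 = -0.4472; q_2·v_3 = (-0.2000)·0 + (0.0000)·(-4) + (-0.4000)·(-1) + (-0.4000)·(-2) + (-0.8000)·1 = 0.4000.
u_3 = v_3 + 0.4472·q_1 − 0.4000·q_2 = (0.0800, -3.7333, -0.9733, -2.1067, 1.5200).
‖u_3‖ = 4.6519, so q_3 = (0.0172, -0.8025, -0.2092, -0.4529, 0.3267).
q_1·v_4 = 0.0000·4 + 0.5963·4 + (-0.2981)·(-4) + (-0.5963)·3 + 0.4472·2 = 2.6833; q_2·v_4 = (-0.2000)·4 + (0.0000)·4 + (-0.4000)·(-4) + (-0.4000)·3 + (-0.8000)·2 = -2.0000; q_3·v_4 = 0.0172·4 + (-0.8025)·4 + (-0.2092)·(-4) + (-0.4529)·3 + 0.3267·2 = -3.0095.
u_4 = v_4 − 2.6833·q_1 + 2.0000·q_2 + 3.0095·q_3 = (3.6518, -0.0153, -4.6297, 2.4371, 0.1834).
‖u_4‖ = 6.3830, so q_4 = (0.5721, -0.0024, -0.7253, 0.3818, 0.0287).

Q = [[0.0000, -0.2000, 0.0172, 0.5721], [0.5963, 0.0000, -0.8025, -0.0024], [-0.2981, -0.4000, -0.2092, -0.7253], [-0.5963, -0.4000, -0.4529, 0.3818], [0.4472, -0.8000, 0.3267, 0.0287]], R = [[6.7082, 0.0000, -0.4472, 2.6833], [0.0000, 5.0000, 0.4000, -2.0000], [0.0000, 0.0000, 4.6519, -3.0095], [0.0000, 0.0000, 0.0000, 6.3830]]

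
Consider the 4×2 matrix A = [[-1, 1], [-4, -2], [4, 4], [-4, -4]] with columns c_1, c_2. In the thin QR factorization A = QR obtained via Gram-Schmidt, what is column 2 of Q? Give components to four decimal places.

e_1 = c_1/‖c_1‖ = (-1, -4, 4, -4)/7.0000 = (-0.1429, -0.5714, 0.5714, -0.5714).
r_{12} = e_1·c_2 = 5.5714.
u_2 = c_2 − 5.5714·e_1 = (1.7959, 1.1837, 0.8163, -0.8163).
‖u_2‖ = 2.4411, so e_2 = (0.7357, 0.4849, 0.3344, -0.3344).

e_2 = (0.7357, 0.4849, 0.3344, -0.3344)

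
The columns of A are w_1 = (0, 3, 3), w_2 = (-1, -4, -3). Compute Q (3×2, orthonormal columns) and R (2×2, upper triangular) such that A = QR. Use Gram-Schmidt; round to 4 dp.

w_1 = (0, 3, 3); ‖w_1‖ = 4.2426, so e_1 = (0.0000, 0.7071, 0.7071).
e_1·w_2 = 0.0000·(-1) + 0.7071·(-4) + 0.7071·(-3) = -4.9497.
u_2 = w_2 + 4.9497·e_1 = (-1.0000, -0.5000, 0.5000).
‖u_2‖ = 1.2247, so e_2 = (-0.8165, -0.4082, 0.4082).

Q = [[0.0000, -0.8165], [0.7071, -0.4082], [0.7071, 0.4082]], R = [[4.2426, -4.9497], [0.0000, 1.2247]]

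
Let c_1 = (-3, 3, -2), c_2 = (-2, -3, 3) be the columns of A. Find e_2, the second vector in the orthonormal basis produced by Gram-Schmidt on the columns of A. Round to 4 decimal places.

e_2 = (-0.7540, -0.4142, 0.5098)

e_1 = c_1/‖c_1‖ = (-3, 3, -2)/4.6904 = (-0.6396, 0.6396, -0.4264).
r_{12} = e_1·c_2 = -1.9188.
u_2 = c_2 + 1.9188·e_1 = (-3.2273, -1.7727, 2.1818).
‖u_2‖ = 4.2800, so e_2 = (-0.7540, -0.4142, 0.5098).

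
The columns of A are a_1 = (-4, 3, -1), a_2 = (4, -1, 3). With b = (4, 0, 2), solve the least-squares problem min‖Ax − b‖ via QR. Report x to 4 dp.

x = (0.0833, 0.9167)

a_1 = (-4, 3, -1); ‖a_1‖ = 5.0990, so q_1 = (-0.7845, 0.5883, -0.1961).
q_1·a_2 = (-0.7845)·4 + 0.5883·(-1) + (-0.1961)·3 = -4.3146.
u_2 = a_2 + 4.3146·q_1 = (0.6154, 1.5385, 2.1538).
‖u_2‖ = 2.7175, so q_2 = (0.2265, 0.5661, 0.7926).
Qᵀb = (-3.5301, 2.4910).
Back-substitute: x_2 = 2.4910/2.7175 = 0.9167.
x_1 = (-3.5301 + 4.3146·0.9167)/5.0990 = 0.0833.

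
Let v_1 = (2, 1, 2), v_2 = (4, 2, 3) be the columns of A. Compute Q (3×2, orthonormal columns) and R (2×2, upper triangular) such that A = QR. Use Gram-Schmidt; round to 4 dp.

v_1 = (2, 1, 2); ‖v_1‖ = 3.0000, so q_1 = (0.6667, 0.3333, 0.6667).
q_1·v_2 = 0.6667·4 + 0.3333·2 + 0.6667·3 = 5.3333.
u_2 = v_2 − 5.3333·q_1 = (0.4444, 0.2222, -0.5556).
‖u_2‖ = 0.7454, so q_2 = (0.5963, 0.2981, -0.7454).

Q = [[0.6667, 0.5963], [0.3333, 0.2981], [0.6667, -0.7454]], R = [[3.0000, 5.3333], [0.0000, 0.7454]]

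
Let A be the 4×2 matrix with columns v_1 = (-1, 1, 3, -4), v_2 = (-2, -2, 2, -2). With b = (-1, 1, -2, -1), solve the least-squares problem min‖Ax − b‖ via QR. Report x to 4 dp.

q_1 = v_1/‖v_1‖ = (-1, 1, 3, -4)/5.1962 = (-0.1925, 0.1925, 0.5774, -0.7698).
r_{12} = q_1·v_2 = 2.6943.
u_2 = v_2 − 2.6943·q_1 = (-1.4815, -2.5185, 0.4444, 0.0741).
‖u_2‖ = 2.9565, so q_2 = (-0.5011, -0.8519, 0.1503, 0.0251).
Qᵀb = (0.0000, -0.6765).
Back-substitute: x_2 = -0.6765/2.9565 = -0.2288.
x_1 = (0.0000 − 2.6943·(-0.2288))/5.1962 = 0.1186.

x = (0.1186, -0.2288)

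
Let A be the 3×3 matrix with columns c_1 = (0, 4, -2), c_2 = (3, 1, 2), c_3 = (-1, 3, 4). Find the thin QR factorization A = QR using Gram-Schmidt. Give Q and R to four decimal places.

q_1 = c_1/‖c_1‖ = (0, 4, -2)/4.4721 = (0.0000, 0.8944, -0.4472).
r_{12} = q_1·c_2 = 0.0000.
u_2 = c_2 + 0.0000·q_1 = (3.0000, 1.0000, 2.0000).
‖u_2‖ = 3.7417, so q_2 = (0.8018, 0.2673, 0.5345).
r_{13} = q_1·c_3 = 0.8944; r_{23} = q_2·c_3 = 2.1381.
u_3 = c_3 − 0.8944·q_1 − 2.1381·q_2 = (-2.7143, 1.6286, 3.2571).
‖u_3‖ = 4.5419, so q_3 = (-0.5976, 0.3586, 0.7171).

Q = [[0.0000, 0.8018, -0.5976], [0.8944, 0.2673, 0.3586], [-0.4472, 0.5345, 0.7171]], R = [[4.4721, 0.0000, 0.8944], [0.0000, 3.7417, 2.1381], [0.0000, 0.0000, 4.5419]]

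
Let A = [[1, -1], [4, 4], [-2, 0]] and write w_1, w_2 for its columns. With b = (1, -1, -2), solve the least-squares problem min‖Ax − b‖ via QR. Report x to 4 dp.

x = (0.6970, -0.9091)

q_1 = w_1/‖w_1‖ = (1, 4, -2)/4.5826 = (0.2182, 0.8729, -0.4364).
r_{12} = q_1·w_2 = 3.2733.
u_2 = w_2 − 3.2733·q_1 = (-1.7143, 1.1429, 1.4286).
‖u_2‖ = 2.5071, so q_2 = (-0.6838, 0.4558, 0.5698).
Qᵀb = (0.2182, -2.2792).
Back-substitute: x_2 = -2.2792/2.5071 = -0.9091.
x_1 = (0.2182 − 3.2733·(-0.9091))/4.5826 = 0.6970.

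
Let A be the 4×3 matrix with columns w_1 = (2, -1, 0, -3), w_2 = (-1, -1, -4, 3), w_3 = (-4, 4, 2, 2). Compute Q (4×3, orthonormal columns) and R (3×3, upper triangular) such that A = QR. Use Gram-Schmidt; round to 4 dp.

e_1 = w_1/‖w_1‖ = (2, -1, 0, -3)/3.7417 = (0.5345, -0.2673, 0.0000, -0.8018).
r_{12} = e_1·w_2 = -2.6726.
u_2 = w_2 + 2.6726·e_1 = (0.4286, -1.7143, -4.0000, 0.8571).
‖u_2‖ = 4.4561, so e_2 = (0.0962, -0.3847, -0.8976, 0.1924).
r_{13} = e_1·w_3 = -4.8107; r_{23} = e_2·w_3 = -3.3341.
u_3 = w_3 + 4.8107·e_1 + 3.3341·e_2 = (-1.1079, 1.4317, -0.9928, -1.2158).
‖u_3‖ = 2.3960, so e_3 = (-0.4624, 0.5975, -0.4144, -0.5074).

Q = [[0.5345, 0.0962, -0.4624], [-0.2673, -0.3847, 0.5975], [0.0000, -0.8976, -0.4144], [-0.8018, 0.1924, -0.5074]], R = [[3.7417, -2.6726, -4.8107], [0.0000, 4.4561, -3.3341], [0.0000, 0.0000, 2.3960]]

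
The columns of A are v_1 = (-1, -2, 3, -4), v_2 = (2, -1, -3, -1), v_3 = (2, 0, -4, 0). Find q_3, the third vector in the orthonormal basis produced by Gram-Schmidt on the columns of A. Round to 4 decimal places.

q_1 = v_1/‖v_1‖ = (-1, -2, 3, -4)/5.4772 = (-0.1826, -0.3651, 0.5477, -0.7303).
r_{12} = q_1·v_2 = -0.9129.
u_2 = v_2 + 0.9129·q_1 = (1.8333, -1.3333, -2.5000, -1.6667).
‖u_2‖ = 3.7639, so q_2 = (0.4871, -0.3542, -0.6642, -0.4428).
r_{13} = q_1·v_3 = -2.5560; r_{23} = q_2·v_3 = 3.6310.
u_3 = v_3 + 2.5560·q_1 − 3.6310·q_2 = (-0.2353, 0.3529, -0.1882, -0.2588).
‖u_3‖ = 0.5314, so q_3 = (-0.4428, 0.6642, -0.3542, -0.4871).

q_3 = (-0.4428, 0.6642, -0.3542, -0.4871)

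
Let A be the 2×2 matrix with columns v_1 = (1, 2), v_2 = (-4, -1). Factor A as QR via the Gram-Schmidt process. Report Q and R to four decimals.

Q = [[0.4472, -0.8944], [0.8944, 0.4472]], R = [[2.2361, -2.6833], [0.0000, 3.1305]]

q_1 = v_1/‖v_1‖ = (1, 2)/2.2361 = (0.4472, 0.8944).
r_{12} = q_1·v_2 = -2.6833.
u_2 = v_2 + 2.6833·q_1 = (-2.8000, 1.4000).
‖u_2‖ = 3.1305, so q_2 = (-0.8944, 0.4472).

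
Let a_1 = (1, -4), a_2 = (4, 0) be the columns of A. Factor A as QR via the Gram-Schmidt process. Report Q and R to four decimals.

e_1 = a_1/‖a_1‖ = (1, -4)/4.1231 = (0.2425, -0.9701).
r_{12} = e_1·a_2 = 0.9701.
u_2 = a_2 − 0.9701·e_1 = (3.7647, 0.9412).
‖u_2‖ = 3.8806, so e_2 = (0.9701, 0.2425).

Q = [[0.2425, 0.9701], [-0.9701, 0.2425]], R = [[4.1231, 0.9701], [0.0000, 3.8806]]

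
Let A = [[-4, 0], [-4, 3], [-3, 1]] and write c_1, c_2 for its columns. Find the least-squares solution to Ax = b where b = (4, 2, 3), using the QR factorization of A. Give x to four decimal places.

x = (-1.0541, -0.6811)

c_1 = (-4, -4, -3); ‖c_1‖ = 6.4031, so q_1 = (-0.6247, -0.6247, -0.4685).
q_1·c_2 = (-0.6247)·0 + (-0.6247)·3 + (-0.4685)·1 = -2.3426.
u_2 = c_2 + 2.3426·q_1 = (-1.4634, 1.5366, -0.0976).
‖u_2‖ = 2.1242, so q_2 = (-0.6889, 0.7234, -0.0459).
Qᵀb = (-5.1537, -1.4467).
Back-substitute: x_2 = -1.4467/2.1242 = -0.6811.
x_1 = (-5.1537 + 2.3426·(-0.6811))/6.4031 = -1.0541.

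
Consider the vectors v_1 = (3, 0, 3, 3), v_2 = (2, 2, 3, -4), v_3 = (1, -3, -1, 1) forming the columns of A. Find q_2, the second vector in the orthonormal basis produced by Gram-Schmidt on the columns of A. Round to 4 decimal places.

q_2 = (0.2916, 0.3499, 0.4666, -0.7582)

q_1 = v_1/‖v_1‖ = (3, 0, 3, 3)/5.1962 = (0.5774, 0.0000, 0.5774, 0.5774).
r_{12} = q_1·v_2 = 0.5774.
u_2 = v_2 − 0.5774·q_1 = (1.6667, 2.0000, 2.6667, -4.3333).
‖u_2‖ = 5.7155, so q_2 = (0.2916, 0.3499, 0.4666, -0.7582).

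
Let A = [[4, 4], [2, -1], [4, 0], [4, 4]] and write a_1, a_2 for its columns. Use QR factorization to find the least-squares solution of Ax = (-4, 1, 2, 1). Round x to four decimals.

x = (0.3971, -0.7549)

q_1 = a_1/‖a_1‖ = (4, 2, 4, 4)/7.2111 = (0.5547, 0.2774, 0.5547, 0.5547).
r_{12} = q_1·a_2 = 4.1603.
u_2 = a_2 − 4.1603·q_1 = (1.6923, -2.1538, -2.3077, 1.6923).
‖u_2‖ = 3.9614, so q_2 = (0.4272, -0.5437, -0.5826, 0.4272).
Qᵀb = (-0.2774, -2.9904).
Back-substitute: x_2 = -2.9904/3.9614 = -0.7549.
x_1 = (-0.2774 − 4.1603·(-0.7549))/7.2111 = 0.3971.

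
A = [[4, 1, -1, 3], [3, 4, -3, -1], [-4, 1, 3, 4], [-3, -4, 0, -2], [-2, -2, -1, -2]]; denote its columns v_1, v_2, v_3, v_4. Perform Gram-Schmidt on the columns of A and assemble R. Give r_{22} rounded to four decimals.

r_{22} = 4.8458

e_1 = v_1/‖v_1‖ = (4, 3, -4, -3, -2)/7.3485 = (0.5443, 0.4082, -0.5443, -0.4082, -0.2722).
r_{12} = e_1·v_2 = 3.8103.
u_2 = v_2 − 3.8103·e_1 = (-1.0741, 2.4444, 3.0741, -2.4444, -0.9630).
r_{22} = ‖u_2‖ = 4.8458.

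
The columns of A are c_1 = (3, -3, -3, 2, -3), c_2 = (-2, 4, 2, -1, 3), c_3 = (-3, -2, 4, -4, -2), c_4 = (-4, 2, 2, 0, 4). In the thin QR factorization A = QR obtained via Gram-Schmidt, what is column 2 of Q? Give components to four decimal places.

e_1 = c_1/‖c_1‖ = (3, -3, -3, 2, -3)/6.3246 = (0.4743, -0.4743, -0.4743, 0.3162, -0.4743).
r_{12} = e_1·c_2 = -5.5340.
u_2 = c_2 + 5.5340·e_1 = (0.6250, 1.3750, -0.6250, 0.7500, 0.3750).
‖u_2‖ = 1.8371, so e_2 = (0.3402, 0.7485, -0.3402, 0.4082, 0.2041).

e_2 = (0.3402, 0.7485, -0.3402, 0.4082, 0.2041)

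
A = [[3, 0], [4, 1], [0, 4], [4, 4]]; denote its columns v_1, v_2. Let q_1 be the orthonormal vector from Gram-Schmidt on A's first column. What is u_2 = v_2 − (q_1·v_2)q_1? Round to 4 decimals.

u_2 = (-1.4634, -0.9512, 4.0000, 2.0488)

q_1 = v_1/‖v_1‖ = (3, 4, 0, 4)/6.4031 = (0.4685, 0.6247, 0.0000, 0.6247).
r_{12} = q_1·v_2 = 3.1235.
u_2 = v_2 − 3.1235·q_1 = (-1.4634, -0.9512, 4.0000, 2.0488).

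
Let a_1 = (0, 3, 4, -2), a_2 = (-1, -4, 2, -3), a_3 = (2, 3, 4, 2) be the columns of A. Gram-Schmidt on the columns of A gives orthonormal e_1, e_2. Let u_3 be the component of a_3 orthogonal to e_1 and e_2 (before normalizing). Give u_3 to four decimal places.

u_3 = (1.5497, -1.0670, 1.8799, 2.1594)

a_1 = (0, 3, 4, -2); ‖a_1‖ = 5.3852, so e_1 = (0.0000, 0.5571, 0.7428, -0.3714).
e_1·a_2 = 0.0000·(-1) + 0.5571·(-4) + 0.7428·2 + (-0.3714)·(-3) = 0.3714.
u_2 = a_2 − 0.3714·e_1 = (-1.0000, -4.2069, 1.7241, -2.8621).
‖u_2‖ = 5.4646, so e_2 = (-0.1830, -0.7698, 0.3155, -0.5237).
e_1·a_3 = 0.0000·2 + 0.5571·3 + 0.7428·4 + (-0.3714)·2 = 3.8996; e_2·a_3 = (-0.1830)·2 + (-0.7698)·3 + 0.3155·4 + (-0.5237)·2 = -2.4610.
u_3 = a_3 − 3.8996·e_1 + 2.4610·e_2 = (1.5497, -1.0670, 1.8799, 2.1594).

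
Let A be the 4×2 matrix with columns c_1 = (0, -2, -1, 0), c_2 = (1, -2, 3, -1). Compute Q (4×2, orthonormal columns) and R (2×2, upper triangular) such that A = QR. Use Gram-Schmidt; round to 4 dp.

Q = [[0.0000, 0.2599], [-0.8944, -0.4159], [-0.4472, 0.8318], [0.0000, -0.2599]], R = [[2.2361, 0.4472], [0.0000, 3.8471]]

c_1 = (0, -2, -1, 0); ‖c_1‖ = 2.2361, so q_1 = (0.0000, -0.8944, -0.4472, 0.0000).
q_1·c_2 = 0.0000·1 + (-0.8944)·(-2) + (-0.4472)·3 + 0.0000·(-1) = 0.4472.
u_2 = c_2 − 0.4472·q_1 = (1.0000, -1.6000, 3.2000, -1.0000).
‖u_2‖ = 3.8471, so q_2 = (0.2599, -0.4159, 0.8318, -0.2599).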